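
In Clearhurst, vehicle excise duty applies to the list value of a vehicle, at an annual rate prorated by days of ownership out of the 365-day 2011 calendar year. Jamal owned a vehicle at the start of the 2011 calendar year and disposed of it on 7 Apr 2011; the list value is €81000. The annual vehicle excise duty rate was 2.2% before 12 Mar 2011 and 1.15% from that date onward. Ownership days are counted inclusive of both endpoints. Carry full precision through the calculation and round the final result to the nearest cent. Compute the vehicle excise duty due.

€410.66

1 Jan – 11 Mar 2011: 70 days at 2.2% → €81000 × 2.2% × 70/365 = €341.7534
12 Mar – 7 Apr 2011: 27 days at 1.15% → €81000 × 1.15% × 27/365 = €68.9055
Total = €410.6589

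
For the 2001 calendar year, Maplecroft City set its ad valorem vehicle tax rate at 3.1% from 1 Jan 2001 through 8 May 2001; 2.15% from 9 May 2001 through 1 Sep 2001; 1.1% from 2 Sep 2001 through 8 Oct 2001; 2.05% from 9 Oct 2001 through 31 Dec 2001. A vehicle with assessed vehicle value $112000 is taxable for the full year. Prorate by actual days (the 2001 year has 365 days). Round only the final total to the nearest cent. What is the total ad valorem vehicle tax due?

1 Jan – 8 May 2001: 128 days at 3.1% → $112000 × 3.1% × 128/365 = $1217.5781
9 May – 1 Sep 2001: 116 days at 2.15% → $112000 × 2.15% × 116/365 = $765.2822
2 Sep – 8 Oct 2001: 37 days at 1.1% → $112000 × 1.1% × 37/365 = $124.8877
9 Oct – 31 Dec 2001: 84 days at 2.05% → $112000 × 2.05% × 84/365 = $528.3945
Total = $2636.1425

$2636.14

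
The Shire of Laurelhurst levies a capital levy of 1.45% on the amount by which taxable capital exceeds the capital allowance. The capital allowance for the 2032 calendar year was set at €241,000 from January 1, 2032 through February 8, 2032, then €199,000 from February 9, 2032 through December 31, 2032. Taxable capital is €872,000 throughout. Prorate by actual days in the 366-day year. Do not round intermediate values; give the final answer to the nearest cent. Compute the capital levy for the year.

€9,693.61

January 1 – February 8, 2032: 39 days, exemption €241,000 → (€872,000 − €241,000) × 1.45% × 39/366 = €974.9467
February 9 – December 31, 2032: 327 days, exemption €199,000 → (€872,000 − €199,000) × 1.45% × 327/366 = €8,718.6598
Total = €9,693.6066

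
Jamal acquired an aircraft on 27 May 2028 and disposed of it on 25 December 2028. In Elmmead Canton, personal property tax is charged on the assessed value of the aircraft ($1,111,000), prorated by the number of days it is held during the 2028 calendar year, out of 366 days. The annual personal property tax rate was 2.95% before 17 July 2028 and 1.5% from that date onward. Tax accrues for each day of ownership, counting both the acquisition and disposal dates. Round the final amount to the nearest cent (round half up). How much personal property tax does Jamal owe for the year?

27 May – 16 July 2028: 51 days at 2.95% → $1,111,000 × 2.95% × 51/366 = $4,566.9385
17 July – 25 December 2028: 162 days at 1.5% → $1,111,000 × 1.5% × 162/366 = $7,376.3115
Total = $11,943.2500

$11,943.25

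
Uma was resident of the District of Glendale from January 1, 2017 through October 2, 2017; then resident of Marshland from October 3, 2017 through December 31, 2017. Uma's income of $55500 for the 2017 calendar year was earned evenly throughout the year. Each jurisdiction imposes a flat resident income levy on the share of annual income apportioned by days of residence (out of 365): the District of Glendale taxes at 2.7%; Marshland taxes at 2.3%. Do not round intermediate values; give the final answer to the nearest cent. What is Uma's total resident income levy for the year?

$1443.76

The District of Glendale, January 1 – October 2, 2017: 275 days → $55500 × 2.7% × 275/365 = $1129.0068
Marshland, October 3 – December 31, 2017: 90 days → $55500 × 2.3% × 90/365 = $314.7534
Total = $1443.7603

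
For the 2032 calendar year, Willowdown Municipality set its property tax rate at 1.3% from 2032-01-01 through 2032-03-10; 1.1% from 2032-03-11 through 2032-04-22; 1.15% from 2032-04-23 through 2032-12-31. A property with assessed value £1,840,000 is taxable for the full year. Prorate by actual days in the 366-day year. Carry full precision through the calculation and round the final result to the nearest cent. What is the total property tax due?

2032-01-01 to 2032-03-10: 70 days at 1.3% → £1,840,000 × 1.3% × 70/366 = £4,574.8634
2032-03-11 to 2032-04-22: 43 days at 1.1% → £1,840,000 × 1.1% × 43/366 = £2,377.9235
2032-04-23 to 2032-12-31: 253 days at 1.15% → £1,840,000 × 1.15% × 253/366 = £14,626.9945
Total = £21,579.7814

£21,579.78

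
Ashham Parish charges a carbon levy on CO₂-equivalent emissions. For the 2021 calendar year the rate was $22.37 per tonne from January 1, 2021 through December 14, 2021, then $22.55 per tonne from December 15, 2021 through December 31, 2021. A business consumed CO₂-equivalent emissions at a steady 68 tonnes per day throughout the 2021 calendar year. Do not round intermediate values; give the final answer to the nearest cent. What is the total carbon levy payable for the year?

January 1 – December 14, 2021: 348 days × 68 tonnes/day = 23,664 tonnes at $22.37/tonne → $529363.68
December 15 – December 31, 2021: 17 days × 68 tonnes/day = 1,156 tonnes at $22.55/tonne → $26067.80

$555431.48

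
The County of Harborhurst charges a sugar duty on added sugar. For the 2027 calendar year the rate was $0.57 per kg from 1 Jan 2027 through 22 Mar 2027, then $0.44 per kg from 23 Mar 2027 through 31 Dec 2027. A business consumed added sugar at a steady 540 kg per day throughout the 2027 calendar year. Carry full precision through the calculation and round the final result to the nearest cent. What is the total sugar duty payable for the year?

$92,410.20

1 Jan – 22 Mar 2027: 81 days × 540 kg/day = 43,740 kg at $0.57/kg → $24,931.80
23 Mar – 31 Dec 2027: 284 days × 540 kg/day = 153,360 kg at $0.44/kg → $67,478.40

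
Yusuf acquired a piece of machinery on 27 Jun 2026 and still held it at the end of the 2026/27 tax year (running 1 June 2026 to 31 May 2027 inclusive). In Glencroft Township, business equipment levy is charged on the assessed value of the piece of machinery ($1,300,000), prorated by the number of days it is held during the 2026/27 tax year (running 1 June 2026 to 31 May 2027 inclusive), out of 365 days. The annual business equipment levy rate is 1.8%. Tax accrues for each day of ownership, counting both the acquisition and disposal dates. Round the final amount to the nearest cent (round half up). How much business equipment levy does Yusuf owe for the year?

Days held (27 Jun 2026 – 31 May 2027): 339 out of 365
Tax = $1,300,000 × 1.8% × 339/365 = $21,733.1507

$21,733.15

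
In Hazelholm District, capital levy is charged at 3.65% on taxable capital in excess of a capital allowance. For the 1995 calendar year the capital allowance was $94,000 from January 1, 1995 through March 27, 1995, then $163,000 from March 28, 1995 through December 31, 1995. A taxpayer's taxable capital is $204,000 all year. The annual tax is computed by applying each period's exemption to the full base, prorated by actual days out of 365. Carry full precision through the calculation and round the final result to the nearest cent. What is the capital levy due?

January 1 – March 27, 1995: 86 days, exemption $94,000 → ($204,000 − $94,000) × 3.65% × 86/365 = $946.0000
March 28 – December 31, 1995: 279 days, exemption $163,000 → ($204,000 − $163,000) × 3.65% × 279/365 = $1,143.9000
Total = $2,089.9000

$2,089.90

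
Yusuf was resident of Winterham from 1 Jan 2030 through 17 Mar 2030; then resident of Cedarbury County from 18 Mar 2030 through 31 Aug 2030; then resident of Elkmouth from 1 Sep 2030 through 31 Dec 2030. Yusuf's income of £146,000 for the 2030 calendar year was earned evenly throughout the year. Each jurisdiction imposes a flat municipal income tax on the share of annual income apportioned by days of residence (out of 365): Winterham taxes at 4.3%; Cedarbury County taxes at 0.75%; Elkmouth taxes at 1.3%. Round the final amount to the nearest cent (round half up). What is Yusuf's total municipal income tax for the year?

£2,442.60

Winterham, 1 Jan – 17 Mar 2030: 76 days → £146,000 × 4.3% × 76/365 = £1,307.2000
Cedarbury County, 18 Mar – 31 Aug 2030: 167 days → £146,000 × 0.75% × 167/365 = £501.0000
Elkmouth, 1 Sep – 31 Dec 2030: 122 days → £146,000 × 1.3% × 122/365 = £634.4000
Total = £2,442.6000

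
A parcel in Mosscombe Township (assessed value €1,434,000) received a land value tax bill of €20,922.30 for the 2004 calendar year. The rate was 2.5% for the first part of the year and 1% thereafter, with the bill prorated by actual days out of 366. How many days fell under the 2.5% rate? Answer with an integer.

Let d = days at the first rate; then 366 − d days at the second rate.
€1,434,000 × [2.5%·d + 1%·(366−d)] / 366 = €20,922.30
Solving gives d = 112, so the new rate took effect on April 22, 2004.

112 days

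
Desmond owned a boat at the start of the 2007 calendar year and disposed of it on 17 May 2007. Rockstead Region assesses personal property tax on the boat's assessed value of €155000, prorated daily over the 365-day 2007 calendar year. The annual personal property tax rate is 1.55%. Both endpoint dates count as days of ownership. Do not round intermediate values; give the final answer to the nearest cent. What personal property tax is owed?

Days held (1 January – 17 May 2007): 137 out of 365
Tax = €155000 × 1.55% × 137/365 = €901.7603

€901.76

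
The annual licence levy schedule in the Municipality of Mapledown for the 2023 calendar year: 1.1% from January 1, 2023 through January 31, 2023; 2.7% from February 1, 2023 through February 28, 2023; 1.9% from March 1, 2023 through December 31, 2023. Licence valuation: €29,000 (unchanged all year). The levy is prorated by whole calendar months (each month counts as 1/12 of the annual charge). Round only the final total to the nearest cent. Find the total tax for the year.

€551.00

January 1 – January 31, 2023: 1 month at 1.1% → €29,000 × 1.1% × 1/12 = €26.5833
February 1 – February 28, 2023: 1 month at 2.7% → €29,000 × 2.7% × 1/12 = €65.2500
March 1 – December 31, 2023: 10 months at 1.9% → €29,000 × 1.9% × 10/12 = €459.1667
Total = €551.0000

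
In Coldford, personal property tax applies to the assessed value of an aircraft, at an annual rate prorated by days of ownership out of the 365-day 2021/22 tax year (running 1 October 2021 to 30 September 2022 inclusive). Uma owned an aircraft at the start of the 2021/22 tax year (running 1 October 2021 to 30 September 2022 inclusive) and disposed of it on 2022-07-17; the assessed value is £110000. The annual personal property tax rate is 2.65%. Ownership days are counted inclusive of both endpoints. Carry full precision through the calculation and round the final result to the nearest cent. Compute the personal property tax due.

£2316.03

Days held (2021-10-01 to 2022-07-17): 290 out of 365
Tax = £110000 × 2.65% × 290/365 = £2316.0274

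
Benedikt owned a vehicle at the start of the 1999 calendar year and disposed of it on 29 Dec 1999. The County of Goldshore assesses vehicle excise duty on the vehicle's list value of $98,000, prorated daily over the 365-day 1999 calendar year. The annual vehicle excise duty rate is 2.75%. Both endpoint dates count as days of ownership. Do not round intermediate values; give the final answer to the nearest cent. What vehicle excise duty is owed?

Days held (1 Jan – 29 Dec 1999): 363 out of 365
Tax = $98,000 × 2.75% × 363/365 = $2,680.2329

$2,680.23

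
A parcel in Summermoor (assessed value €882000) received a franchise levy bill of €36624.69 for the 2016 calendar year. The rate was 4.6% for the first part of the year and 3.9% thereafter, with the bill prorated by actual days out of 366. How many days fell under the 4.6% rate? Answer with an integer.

132 days

Let d = days at the first rate; then 366 − d days at the second rate.
€882000 × [4.6%·d + 3.9%·(366−d)] / 366 = €36624.69
Solving gives d = 132, so the new rate took effect on May 12, 2016.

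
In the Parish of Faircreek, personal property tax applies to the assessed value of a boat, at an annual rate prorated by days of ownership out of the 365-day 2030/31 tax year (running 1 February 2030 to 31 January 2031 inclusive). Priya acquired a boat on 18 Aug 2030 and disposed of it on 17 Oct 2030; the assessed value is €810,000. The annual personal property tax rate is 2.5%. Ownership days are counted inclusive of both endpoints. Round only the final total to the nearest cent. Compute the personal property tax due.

€3,384.25

Days held (18 Aug – 17 Oct 2030): 61 out of 365
Tax = €810,000 × 2.5% × 61/365 = €3,384.2466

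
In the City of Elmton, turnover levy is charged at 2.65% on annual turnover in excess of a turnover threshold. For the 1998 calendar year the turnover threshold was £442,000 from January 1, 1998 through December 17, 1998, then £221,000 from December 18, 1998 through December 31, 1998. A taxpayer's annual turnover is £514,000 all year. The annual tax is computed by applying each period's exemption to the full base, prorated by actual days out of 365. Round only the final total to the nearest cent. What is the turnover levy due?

January 1 – December 17, 1998: 351 days, exemption £442,000 → (£514,000 − £442,000) × 2.65% × 351/365 = £1,834.8164
December 18 – December 31, 1998: 14 days, exemption £221,000 → (£514,000 − £221,000) × 2.65% × 14/365 = £297.8164
Total = £2,132.6329

£2,132.63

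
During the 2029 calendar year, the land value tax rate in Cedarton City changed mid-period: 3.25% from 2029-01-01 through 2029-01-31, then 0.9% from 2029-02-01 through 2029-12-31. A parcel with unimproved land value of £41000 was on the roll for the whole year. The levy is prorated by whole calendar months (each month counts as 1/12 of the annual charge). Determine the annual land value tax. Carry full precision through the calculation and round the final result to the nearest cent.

£449.29

2029-01-01 to 2029-01-31: 1 month at 3.25% → £41000 × 3.25% × 1/12 = £111.0417
2029-02-01 to 2029-12-31: 11 months at 0.9% → £41000 × 0.9% × 11/12 = £338.2500
Total = £449.2917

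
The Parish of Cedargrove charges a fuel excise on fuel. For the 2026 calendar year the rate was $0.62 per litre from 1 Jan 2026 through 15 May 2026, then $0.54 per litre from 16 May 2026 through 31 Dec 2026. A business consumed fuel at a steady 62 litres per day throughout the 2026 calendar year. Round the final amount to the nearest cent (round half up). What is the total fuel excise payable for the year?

1 Jan – 15 May 2026: 135 days × 62 litres/day = 8,370 litres at $0.62/litre → $5,189.40
16 May – 31 Dec 2026: 230 days × 62 litres/day = 14,260 litres at $0.54/litre → $7,700.40

$12,889.80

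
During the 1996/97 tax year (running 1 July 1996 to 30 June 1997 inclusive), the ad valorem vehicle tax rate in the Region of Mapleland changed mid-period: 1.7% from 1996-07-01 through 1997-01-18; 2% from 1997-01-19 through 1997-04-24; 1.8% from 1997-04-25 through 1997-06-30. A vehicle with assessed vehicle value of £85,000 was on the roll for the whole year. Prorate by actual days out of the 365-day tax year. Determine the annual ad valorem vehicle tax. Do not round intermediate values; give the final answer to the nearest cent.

£1,527.67

1996-07-01 to 1997-01-18: 202 days at 1.7% → £85,000 × 1.7% × 202/365 = £799.6986
1997-01-19 to 1997-04-24: 96 days at 2% → £85,000 × 2% × 96/365 = £447.1233
1997-04-25 to 1997-06-30: 67 days at 1.8% → £85,000 × 1.8% × 67/365 = £280.8493
Total = £1,527.6712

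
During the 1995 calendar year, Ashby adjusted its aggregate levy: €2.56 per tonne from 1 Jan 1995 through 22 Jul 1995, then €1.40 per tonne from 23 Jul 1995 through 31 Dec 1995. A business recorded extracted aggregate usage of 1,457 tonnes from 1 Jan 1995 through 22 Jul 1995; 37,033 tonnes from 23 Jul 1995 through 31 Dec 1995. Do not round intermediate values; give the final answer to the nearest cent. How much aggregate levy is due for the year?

1 Jan – 22 Jul 1995: 1,457 tonnes at €2.56/tonne → €3729.92
23 Jul – 31 Dec 1995: 37,033 tonnes at €1.40/tonne → €51846.20

€55576.12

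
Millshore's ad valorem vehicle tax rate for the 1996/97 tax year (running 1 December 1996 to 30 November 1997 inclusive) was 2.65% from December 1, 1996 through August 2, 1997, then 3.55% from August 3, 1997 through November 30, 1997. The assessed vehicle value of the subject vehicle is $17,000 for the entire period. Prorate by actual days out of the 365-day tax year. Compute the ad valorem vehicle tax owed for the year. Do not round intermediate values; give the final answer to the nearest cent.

$500.80

December 1, 1996 – August 2, 1997: 245 days at 2.65% → $17,000 × 2.65% × 245/365 = $302.3904
August 3 – November 30, 1997: 120 days at 3.55% → $17,000 × 3.55% × 120/365 = $198.4110
Total = $500.8014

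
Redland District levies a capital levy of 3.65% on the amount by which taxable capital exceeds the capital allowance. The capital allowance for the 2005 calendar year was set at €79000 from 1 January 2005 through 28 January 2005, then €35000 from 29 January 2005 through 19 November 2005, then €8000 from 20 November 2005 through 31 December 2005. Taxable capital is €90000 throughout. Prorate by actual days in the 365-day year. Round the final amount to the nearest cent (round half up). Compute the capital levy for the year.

1 January – 28 January 2005: 28 days, exemption €79000 → (€90000 − €79000) × 3.65% × 28/365 = €30.8000
29 January – 19 November 2005: 295 days, exemption €35000 → (€90000 − €35000) × 3.65% × 295/365 = €1622.5000
20 November – 31 December 2005: 42 days, exemption €8000 → (€90000 − €8000) × 3.65% × 42/365 = €344.4000
Total = €1997.7000

€1997.70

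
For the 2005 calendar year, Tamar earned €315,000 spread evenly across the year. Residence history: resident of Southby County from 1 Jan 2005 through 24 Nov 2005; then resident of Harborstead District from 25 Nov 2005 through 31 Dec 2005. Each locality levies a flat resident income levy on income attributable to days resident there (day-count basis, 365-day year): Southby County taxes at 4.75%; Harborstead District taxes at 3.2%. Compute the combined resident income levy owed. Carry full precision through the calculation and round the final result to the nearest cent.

Southby County, 1 Jan – 24 Nov 2005: 328 days → €315,000 × 4.75% × 328/365 = €13,445.7534
Harborstead District, 25 Nov – 31 Dec 2005: 37 days → €315,000 × 3.2% × 37/365 = €1,021.8082
Total = €14,467.5616

€14,467.56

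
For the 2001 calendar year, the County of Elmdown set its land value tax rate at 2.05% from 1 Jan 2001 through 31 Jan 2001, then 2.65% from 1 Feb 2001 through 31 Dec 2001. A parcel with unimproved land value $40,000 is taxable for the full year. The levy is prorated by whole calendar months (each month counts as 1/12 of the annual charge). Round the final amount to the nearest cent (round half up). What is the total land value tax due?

$1,040.00

1 Jan – 31 Jan 2001: 1 month at 2.05% → $40,000 × 2.05% × 1/12 = $68.3333
1 Feb – 31 Dec 2001: 11 months at 2.65% → $40,000 × 2.65% × 11/12 = $971.6667
Total = $1,040.0000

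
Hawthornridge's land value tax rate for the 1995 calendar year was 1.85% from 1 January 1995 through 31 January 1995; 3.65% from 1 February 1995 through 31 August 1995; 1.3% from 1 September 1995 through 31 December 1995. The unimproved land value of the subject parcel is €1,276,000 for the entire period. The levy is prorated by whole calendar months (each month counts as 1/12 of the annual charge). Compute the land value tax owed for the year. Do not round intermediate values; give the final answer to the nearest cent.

1 January – 31 January 1995: 1 month at 1.85% → €1,276,000 × 1.85% × 1/12 = €1,967.1667
1 February – 31 August 1995: 7 months at 3.65% → €1,276,000 × 3.65% × 7/12 = €27,168.1667
1 September – 31 December 1995: 4 months at 1.3% → €1,276,000 × 1.3% × 4/12 = €5,529.3333
Total = €34,664.6667

€34,664.67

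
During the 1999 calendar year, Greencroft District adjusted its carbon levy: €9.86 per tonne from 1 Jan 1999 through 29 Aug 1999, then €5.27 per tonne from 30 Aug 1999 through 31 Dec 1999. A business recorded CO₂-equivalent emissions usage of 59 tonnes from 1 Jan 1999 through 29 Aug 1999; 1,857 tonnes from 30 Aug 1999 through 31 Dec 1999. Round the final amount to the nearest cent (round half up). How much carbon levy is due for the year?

€10368.13

1 Jan – 29 Aug 1999: 59 tonnes at €9.86/tonne → €581.74
30 Aug – 31 Dec 1999: 1,857 tonnes at €5.27/tonne → €9786.39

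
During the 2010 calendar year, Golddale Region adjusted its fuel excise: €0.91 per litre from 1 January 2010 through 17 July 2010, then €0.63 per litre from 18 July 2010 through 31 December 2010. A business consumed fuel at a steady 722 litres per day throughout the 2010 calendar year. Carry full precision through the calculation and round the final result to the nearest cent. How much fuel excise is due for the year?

1 January – 17 July 2010: 198 days × 722 litres/day = 142,956 litres at €0.91/litre → €130089.96
18 July – 31 December 2010: 167 days × 722 litres/day = 120,574 litres at €0.63/litre → €75961.62

€206051.58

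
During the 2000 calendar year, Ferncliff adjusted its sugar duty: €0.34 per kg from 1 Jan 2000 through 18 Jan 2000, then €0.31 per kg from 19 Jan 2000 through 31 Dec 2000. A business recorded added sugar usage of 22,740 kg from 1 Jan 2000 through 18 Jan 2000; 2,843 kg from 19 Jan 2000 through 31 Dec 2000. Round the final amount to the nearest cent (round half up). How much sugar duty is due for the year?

€8,612.93

1 Jan – 18 Jan 2000: 22,740 kg at €0.34/kg → €7,731.60
19 Jan – 31 Dec 2000: 2,843 kg at €0.31/kg → €881.33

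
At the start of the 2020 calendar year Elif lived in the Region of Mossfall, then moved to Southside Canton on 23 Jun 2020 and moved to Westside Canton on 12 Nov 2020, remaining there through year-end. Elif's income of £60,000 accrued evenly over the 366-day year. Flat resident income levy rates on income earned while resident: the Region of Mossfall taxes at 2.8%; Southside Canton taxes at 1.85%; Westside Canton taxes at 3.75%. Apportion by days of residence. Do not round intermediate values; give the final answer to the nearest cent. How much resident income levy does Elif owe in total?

The Region of Mossfall, 1 Jan – 22 Jun 2020: 174 days → £60,000 × 2.8% × 174/366 = £798.6885
Southside Canton, 23 Jun – 11 Nov 2020: 142 days → £60,000 × 1.85% × 142/366 = £430.6557
Westside Canton, 12 Nov – 31 Dec 2020: 50 days → £60,000 × 3.75% × 50/366 = £307.3770
Total = £1,536.7213

£1,536.72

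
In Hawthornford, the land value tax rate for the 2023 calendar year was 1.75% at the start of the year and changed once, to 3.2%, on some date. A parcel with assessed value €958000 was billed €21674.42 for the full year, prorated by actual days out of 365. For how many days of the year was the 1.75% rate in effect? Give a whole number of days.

Let d = days at the first rate; then 365 − d days at the second rate.
€958000 × [1.75%·d + 3.2%·(365−d)] / 365 = €21674.42
Solving gives d = 236, so the new rate took effect on 25 August 2023.

236 days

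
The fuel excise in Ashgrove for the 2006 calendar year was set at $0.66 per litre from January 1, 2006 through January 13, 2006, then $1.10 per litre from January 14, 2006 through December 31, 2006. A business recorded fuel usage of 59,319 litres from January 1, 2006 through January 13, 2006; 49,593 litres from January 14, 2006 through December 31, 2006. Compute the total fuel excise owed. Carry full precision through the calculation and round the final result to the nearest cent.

January 1 – January 13, 2006: 59,319 litres at $0.66/litre → $39,150.54
January 14 – December 31, 2006: 49,593 litres at $1.10/litre → $54,552.30

$93,702.84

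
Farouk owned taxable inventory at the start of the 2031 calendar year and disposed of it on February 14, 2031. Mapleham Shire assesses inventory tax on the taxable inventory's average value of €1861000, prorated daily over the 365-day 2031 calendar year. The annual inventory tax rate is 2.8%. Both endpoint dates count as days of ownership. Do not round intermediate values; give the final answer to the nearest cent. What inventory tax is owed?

Days held (January 1 – February 14, 2031): 45 out of 365
Tax = €1861000 × 2.8% × 45/365 = €6424.2740

€6424.27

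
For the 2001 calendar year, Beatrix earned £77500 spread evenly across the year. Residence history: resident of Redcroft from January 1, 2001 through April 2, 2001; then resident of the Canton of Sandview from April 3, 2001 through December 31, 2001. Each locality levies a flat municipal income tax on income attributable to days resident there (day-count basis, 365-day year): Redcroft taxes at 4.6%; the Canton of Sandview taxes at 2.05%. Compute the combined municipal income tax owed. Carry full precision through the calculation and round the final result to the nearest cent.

Redcroft, January 1 – April 2, 2001: 92 days → £77500 × 4.6% × 92/365 = £898.5753
The Canton of Sandview, April 3 – December 31, 2001: 273 days → £77500 × 2.05% × 273/365 = £1188.2979
Total = £2086.8733

£2086.87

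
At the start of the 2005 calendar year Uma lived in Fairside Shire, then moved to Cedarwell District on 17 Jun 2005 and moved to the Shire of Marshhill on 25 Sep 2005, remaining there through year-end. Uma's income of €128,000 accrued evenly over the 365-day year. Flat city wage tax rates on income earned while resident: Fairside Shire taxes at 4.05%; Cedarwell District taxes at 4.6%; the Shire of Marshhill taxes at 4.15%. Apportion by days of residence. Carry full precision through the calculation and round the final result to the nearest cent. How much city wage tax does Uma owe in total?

€5,411.24

Fairside Shire, 1 Jan – 16 Jun 2005: 167 days → €128,000 × 4.05% × 167/365 = €2,371.8575
Cedarwell District, 17 Jun – 24 Sep 2005: 100 days → €128,000 × 4.6% × 100/365 = €1,613.1507
The Shire of Marshhill, 25 Sep – 31 Dec 2005: 98 days → €128,000 × 4.15% × 98/365 = €1,426.2356
Total = €5,411.2438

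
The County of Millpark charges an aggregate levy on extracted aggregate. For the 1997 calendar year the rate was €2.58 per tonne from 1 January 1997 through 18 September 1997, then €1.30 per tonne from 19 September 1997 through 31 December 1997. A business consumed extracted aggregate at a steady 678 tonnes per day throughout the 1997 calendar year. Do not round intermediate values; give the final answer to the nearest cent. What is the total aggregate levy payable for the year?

1 January – 18 September 1997: 261 days × 678 tonnes/day = 176,958 tonnes at €2.58/tonne → €456,551.64
19 September – 31 December 1997: 104 days × 678 tonnes/day = 70,512 tonnes at €1.30/tonne → €91,665.60

€548,217.24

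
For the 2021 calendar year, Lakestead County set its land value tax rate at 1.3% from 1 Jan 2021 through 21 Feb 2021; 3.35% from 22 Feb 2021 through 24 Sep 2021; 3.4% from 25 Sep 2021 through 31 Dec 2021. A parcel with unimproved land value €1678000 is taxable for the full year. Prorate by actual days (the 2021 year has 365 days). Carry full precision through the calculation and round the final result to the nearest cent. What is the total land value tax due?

€51537.59

1 Jan – 21 Feb 2021: 52 days at 1.3% → €1678000 × 1.3% × 52/365 = €3107.7479
22 Feb – 24 Sep 2021: 215 days at 3.35% → €1678000 × 3.35% × 215/365 = €33111.7671
25 Sep – 31 Dec 2021: 98 days at 3.4% → €1678000 × 3.4% × 98/365 = €15318.0712
Total = €51537.5863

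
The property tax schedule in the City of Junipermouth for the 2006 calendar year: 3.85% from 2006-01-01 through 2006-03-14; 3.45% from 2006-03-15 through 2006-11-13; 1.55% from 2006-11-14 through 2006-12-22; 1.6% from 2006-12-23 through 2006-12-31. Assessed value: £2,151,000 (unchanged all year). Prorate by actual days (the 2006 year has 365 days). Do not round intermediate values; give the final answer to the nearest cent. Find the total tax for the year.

2006-01-01 to 2006-03-14: 73 days at 3.85% → £2,151,000 × 3.85% × 73/365 = £16,562.7000
2006-03-15 to 2006-11-13: 244 days at 3.45% → £2,151,000 × 3.45% × 244/365 = £49,608.5425
2006-11-14 to 2006-12-22: 39 days at 1.55% → £2,151,000 × 1.55% × 39/365 = £3,562.4096
2006-12-23 to 2006-12-31: 9 days at 1.6% → £2,151,000 × 1.6% × 9/365 = £848.6137
Total = £70,582.2658

£70,582.27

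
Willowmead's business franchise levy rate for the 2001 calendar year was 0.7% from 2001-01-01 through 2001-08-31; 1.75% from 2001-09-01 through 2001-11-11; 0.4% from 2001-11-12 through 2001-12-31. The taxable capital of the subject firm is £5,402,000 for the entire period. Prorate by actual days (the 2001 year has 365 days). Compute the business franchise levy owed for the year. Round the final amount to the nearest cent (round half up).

£46,782.80

2001-01-01 to 2001-08-31: 243 days at 0.7% → £5,402,000 × 0.7% × 243/365 = £25,174.8000
2001-09-01 to 2001-11-11: 72 days at 1.75% → £5,402,000 × 1.75% × 72/365 = £18,648.0000
2001-11-12 to 2001-12-31: 50 days at 0.4% → £5,402,000 × 0.4% × 50/365 = £2,960.0000
Total = £46,782.8000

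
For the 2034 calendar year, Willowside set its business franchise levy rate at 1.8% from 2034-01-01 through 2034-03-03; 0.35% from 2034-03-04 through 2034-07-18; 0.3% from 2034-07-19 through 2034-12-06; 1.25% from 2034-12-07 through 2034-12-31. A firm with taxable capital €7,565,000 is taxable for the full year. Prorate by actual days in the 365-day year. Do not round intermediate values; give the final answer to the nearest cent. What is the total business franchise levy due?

€48,312.37

2034-01-01 to 2034-03-03: 62 days at 1.8% → €7,565,000 × 1.8% × 62/365 = €23,130.2466
2034-03-04 to 2034-07-18: 137 days at 0.35% → €7,565,000 × 0.35% × 137/365 = €9,938.1301
2034-07-19 to 2034-12-06: 141 days at 0.3% → €7,565,000 × 0.3% × 141/365 = €8,767.1096
2034-12-07 to 2034-12-31: 25 days at 1.25% → €7,565,000 × 1.25% × 25/365 = €6,476.8836
Total = €48,312.3699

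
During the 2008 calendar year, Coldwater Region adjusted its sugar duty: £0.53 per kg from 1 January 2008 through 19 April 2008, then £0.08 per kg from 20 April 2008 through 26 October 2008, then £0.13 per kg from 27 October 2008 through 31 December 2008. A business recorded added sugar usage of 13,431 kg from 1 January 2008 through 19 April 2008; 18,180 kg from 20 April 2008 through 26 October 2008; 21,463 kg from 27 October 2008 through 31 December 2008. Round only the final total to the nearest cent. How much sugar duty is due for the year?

1 January – 19 April 2008: 13,431 kg at £0.53/kg → £7,118.43
20 April – 26 October 2008: 18,180 kg at £0.08/kg → £1,454.40
27 October – 31 December 2008: 21,463 kg at £0.13/kg → £2,790.19

£11,363.02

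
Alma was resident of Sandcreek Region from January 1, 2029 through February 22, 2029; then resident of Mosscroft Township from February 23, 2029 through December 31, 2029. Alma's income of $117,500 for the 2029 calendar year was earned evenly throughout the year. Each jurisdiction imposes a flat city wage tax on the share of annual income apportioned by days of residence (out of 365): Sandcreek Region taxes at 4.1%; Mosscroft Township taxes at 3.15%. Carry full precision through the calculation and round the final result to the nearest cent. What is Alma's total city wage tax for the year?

Sandcreek Region, January 1 – February 22, 2029: 53 days → $117,500 × 4.1% × 53/365 = $699.5274
Mosscroft Township, February 23 – December 31, 2029: 312 days → $117,500 × 3.15% × 312/365 = $3,163.8082
Total = $3,863.3356

$3,863.34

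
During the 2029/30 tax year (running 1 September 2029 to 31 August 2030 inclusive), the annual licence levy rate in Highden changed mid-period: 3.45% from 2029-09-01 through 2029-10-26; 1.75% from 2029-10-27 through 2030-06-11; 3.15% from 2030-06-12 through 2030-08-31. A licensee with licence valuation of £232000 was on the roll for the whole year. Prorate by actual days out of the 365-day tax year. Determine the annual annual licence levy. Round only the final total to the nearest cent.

£5385.90

2029-09-01 to 2029-10-26: 56 days at 3.45% → £232000 × 3.45% × 56/365 = £1228.0110
2029-10-27 to 2030-06-11: 228 days at 1.75% → £232000 × 1.75% × 228/365 = £2536.1096
2030-06-12 to 2030-08-31: 81 days at 3.15% → £232000 × 3.15% × 81/365 = £1621.7753
Total = £5385.8959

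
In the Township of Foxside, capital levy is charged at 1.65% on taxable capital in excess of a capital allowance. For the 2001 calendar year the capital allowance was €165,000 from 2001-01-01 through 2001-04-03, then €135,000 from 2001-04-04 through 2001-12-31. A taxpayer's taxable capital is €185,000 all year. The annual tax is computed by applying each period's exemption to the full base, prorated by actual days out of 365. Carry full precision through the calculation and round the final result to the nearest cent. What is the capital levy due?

€698.88

2001-01-01 to 2001-04-03: 93 days, exemption €165,000 → (€185,000 − €165,000) × 1.65% × 93/365 = €84.0822
2001-04-04 to 2001-12-31: 272 days, exemption €135,000 → (€185,000 − €135,000) × 1.65% × 272/365 = €614.7945
Total = €698.8767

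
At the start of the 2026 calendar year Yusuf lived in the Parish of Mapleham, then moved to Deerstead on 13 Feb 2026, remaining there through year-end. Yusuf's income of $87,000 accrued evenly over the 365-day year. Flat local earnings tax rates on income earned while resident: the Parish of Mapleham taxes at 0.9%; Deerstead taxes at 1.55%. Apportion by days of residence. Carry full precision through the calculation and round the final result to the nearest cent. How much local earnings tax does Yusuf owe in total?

The Parish of Mapleham, 1 Jan – 12 Feb 2026: 43 days → $87,000 × 0.9% × 43/365 = $92.2438
Deerstead, 13 Feb – 31 Dec 2026: 322 days → $87,000 × 1.55% × 322/365 = $1,189.6356
Total = $1,281.8795

$1,281.88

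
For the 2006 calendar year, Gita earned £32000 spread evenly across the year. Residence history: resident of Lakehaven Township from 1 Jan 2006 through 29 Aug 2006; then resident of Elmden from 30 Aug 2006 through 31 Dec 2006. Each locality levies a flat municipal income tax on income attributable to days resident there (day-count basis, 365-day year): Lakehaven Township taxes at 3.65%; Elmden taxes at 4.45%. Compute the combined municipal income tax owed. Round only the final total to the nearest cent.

Lakehaven Township, 1 Jan – 29 Aug 2006: 241 days → £32000 × 3.65% × 241/365 = £771.2000
Elmden, 30 Aug – 31 Dec 2006: 124 days → £32000 × 4.45% × 124/365 = £483.7699
Total = £1254.9699

£1254.97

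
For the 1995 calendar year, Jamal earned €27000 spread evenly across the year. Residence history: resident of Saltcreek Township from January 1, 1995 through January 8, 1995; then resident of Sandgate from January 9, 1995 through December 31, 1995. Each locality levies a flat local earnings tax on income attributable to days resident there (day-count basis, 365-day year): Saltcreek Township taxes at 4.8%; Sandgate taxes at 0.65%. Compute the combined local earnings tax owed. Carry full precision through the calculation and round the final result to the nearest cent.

Saltcreek Township, January 1 – January 8, 1995: 8 days → €27000 × 4.8% × 8/365 = €28.4055
Sandgate, January 9 – December 31, 1995: 357 days → €27000 × 0.65% × 357/365 = €171.6534
Total = €200.0589

€200.06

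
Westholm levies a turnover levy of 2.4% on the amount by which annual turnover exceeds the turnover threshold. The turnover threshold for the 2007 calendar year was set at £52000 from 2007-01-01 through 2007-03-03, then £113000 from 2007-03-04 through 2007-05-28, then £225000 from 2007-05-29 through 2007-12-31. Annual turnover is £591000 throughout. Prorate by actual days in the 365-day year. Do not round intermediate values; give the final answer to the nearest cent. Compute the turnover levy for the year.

£10122.61

2007-01-01 to 2007-03-03: 62 days, exemption £52000 → (£591000 − £52000) × 2.4% × 62/365 = £2197.3479
2007-03-04 to 2007-05-28: 86 days, exemption £113000 → (£591000 − £113000) × 2.4% × 86/365 = £2702.9918
2007-05-29 to 2007-12-31: 217 days, exemption £225000 → (£591000 − £225000) × 2.4% × 217/365 = £5222.2685
Total = £10122.6082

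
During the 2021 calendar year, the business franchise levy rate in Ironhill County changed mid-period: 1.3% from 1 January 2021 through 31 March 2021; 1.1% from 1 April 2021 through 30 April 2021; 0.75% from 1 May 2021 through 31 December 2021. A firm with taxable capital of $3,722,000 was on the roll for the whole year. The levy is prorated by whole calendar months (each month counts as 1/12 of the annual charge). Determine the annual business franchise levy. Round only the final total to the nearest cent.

$34,118.33

1 January – 31 March 2021: 3 months at 1.3% → $3,722,000 × 1.3% × 3/12 = $12,096.5000
1 April – 30 April 2021: 1 month at 1.1% → $3,722,000 × 1.1% × 1/12 = $3,411.8333
1 May – 31 December 2021: 8 months at 0.75% → $3,722,000 × 0.75% × 8/12 = $18,610.0000
Total = $34,118.3333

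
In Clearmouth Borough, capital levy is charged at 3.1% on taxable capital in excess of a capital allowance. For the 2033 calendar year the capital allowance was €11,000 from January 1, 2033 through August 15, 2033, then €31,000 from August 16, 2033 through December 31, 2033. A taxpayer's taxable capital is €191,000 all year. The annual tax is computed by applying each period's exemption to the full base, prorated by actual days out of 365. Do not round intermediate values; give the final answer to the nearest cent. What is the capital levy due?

January 1 – August 15, 2033: 227 days, exemption €11,000 → (€191,000 − €11,000) × 3.1% × 227/365 = €3,470.3014
August 16 – December 31, 2033: 138 days, exemption €31,000 → (€191,000 − €31,000) × 3.1% × 138/365 = €1,875.2877
Total = €5,345.5890

€5,345.59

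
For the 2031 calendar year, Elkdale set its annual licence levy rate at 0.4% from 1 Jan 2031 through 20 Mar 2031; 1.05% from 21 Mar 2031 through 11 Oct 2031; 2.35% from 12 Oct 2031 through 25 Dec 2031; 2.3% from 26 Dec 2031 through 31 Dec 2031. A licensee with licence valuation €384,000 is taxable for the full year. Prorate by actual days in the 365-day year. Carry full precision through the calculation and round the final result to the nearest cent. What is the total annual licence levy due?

€4,596.43

1 Jan – 20 Mar 2031: 79 days at 0.4% → €384,000 × 0.4% × 79/365 = €332.4493
21 Mar – 11 Oct 2031: 205 days at 1.05% → €384,000 × 1.05% × 205/365 = €2,264.5479
12 Oct – 25 Dec 2031: 75 days at 2.35% → €384,000 × 2.35% × 75/365 = €1,854.2466
26 Dec – 31 Dec 2031: 6 days at 2.3% → €384,000 × 2.3% × 6/365 = €145.1836
Total = €4,596.4274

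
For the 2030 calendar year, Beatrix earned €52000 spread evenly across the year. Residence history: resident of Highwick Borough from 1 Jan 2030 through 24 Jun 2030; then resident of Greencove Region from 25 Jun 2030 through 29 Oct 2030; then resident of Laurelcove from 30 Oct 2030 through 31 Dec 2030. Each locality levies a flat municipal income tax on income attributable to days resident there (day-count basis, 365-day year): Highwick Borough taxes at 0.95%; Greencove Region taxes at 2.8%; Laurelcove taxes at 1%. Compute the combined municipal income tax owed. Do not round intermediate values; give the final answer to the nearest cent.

€833.21

Highwick Borough, 1 Jan – 24 Jun 2030: 175 days → €52000 × 0.95% × 175/365 = €236.8493
Greencove Region, 25 Jun – 29 Oct 2030: 127 days → €52000 × 2.8% × 127/365 = €506.6082
Laurelcove, 30 Oct – 31 Dec 2030: 63 days → €52000 × 1% × 63/365 = €89.7534
Total = €833.2110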